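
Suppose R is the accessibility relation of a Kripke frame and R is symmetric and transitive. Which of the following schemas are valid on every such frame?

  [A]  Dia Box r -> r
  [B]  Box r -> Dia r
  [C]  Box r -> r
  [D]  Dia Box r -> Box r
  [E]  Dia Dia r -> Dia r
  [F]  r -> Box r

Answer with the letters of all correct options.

A, D, E

A symmetric transitive relation is euclidean (uRv and uRw give vRu by symmetry, then vRw by transitivity).
(A) Dia Box r -> r is the dual of axiom B; it is valid on a frame exactly when R is symmetric. Every such R is symmetric, so valid.
(B) Box r -> Dia r (axiom D) characterises the serial frames. Such an R need not be serial — not valid.
(C) Box r -> r is axiom T; it is valid on a frame exactly when R is reflexive. Such an R need not be reflexive, so not valid.
(D) Dia Box r -> Box r is the dual of axiom 5, which corresponds to the euclidean property. Every such R is euclidean — valid.
(E) the dual of axiom 4: valid iff R is transitive. Every such R is transitive — valid.
(F) r -> Box r (equivalent to ◇p→p) corresponds to R being a subset of the identity. Such an R need not be a subset of the identity, so not valid.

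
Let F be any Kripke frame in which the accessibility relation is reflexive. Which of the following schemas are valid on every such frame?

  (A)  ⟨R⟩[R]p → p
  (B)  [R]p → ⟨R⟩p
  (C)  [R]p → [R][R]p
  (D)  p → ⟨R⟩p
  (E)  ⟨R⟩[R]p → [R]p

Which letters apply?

A reflexive relation is serial.
(A) the dual of axiom B: valid iff R is symmetric. Such an R need not be symmetric — not valid.
(B) axiom D: valid iff R is serial. Every such R is serial — valid.
(C) axiom 4: valid iff R is transitive. Such an R need not be transitive — not valid.
(D) the dual of axiom T: valid iff R is reflexive. Every such R is reflexive — valid.
(E) ⟨R⟩[R]p → [R]p (the dual of axiom 5) characterises the euclidean frames. Such an R need not be euclidean — not valid.

B, D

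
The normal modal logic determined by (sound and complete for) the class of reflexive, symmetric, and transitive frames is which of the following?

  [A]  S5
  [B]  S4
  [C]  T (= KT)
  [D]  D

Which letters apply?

(A) S5 is determined by exactly this class.
(B) S4 is determined by the class of reflexive and transitive frames.
(C) T (= KT) is determined by the class of reflexive frames.
(D) D is determined by the class of serial frames.

A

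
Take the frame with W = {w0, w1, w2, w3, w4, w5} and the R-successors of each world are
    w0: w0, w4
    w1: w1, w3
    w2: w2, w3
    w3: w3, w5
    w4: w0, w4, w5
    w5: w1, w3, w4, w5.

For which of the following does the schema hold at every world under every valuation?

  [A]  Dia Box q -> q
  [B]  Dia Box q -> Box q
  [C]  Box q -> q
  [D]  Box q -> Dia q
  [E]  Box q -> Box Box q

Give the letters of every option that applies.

R is reflexive: each world relates to itself.
R is not symmetric: w1 R w3 but not w3 R w1.
R is not transitive: w0 R w4 and w4 R w5 but not w0 R w5.
R is not euclidean: w1 R w3 and w1 R w1 but not w3 R w1.
R is serial: every world has an R-successor.
(A) Dia Box q -> q is the dual of axiom B; it is valid on a frame exactly when R is symmetric. R is not symmetric, so not valid.
(B) the dual of axiom 5: valid iff R is euclidean. R is not euclidean — not valid.
(C) Box q -> q (axiom T) characterises the reflexive frames. R is reflexive — valid.
(D) Box q -> Dia q (axiom D) characterises the serial frames. R is serial — valid.
(E) Box q -> Box Box q is axiom 4; it is valid on a frame exactly when R is transitive. R is not transitive, so not valid.

C, D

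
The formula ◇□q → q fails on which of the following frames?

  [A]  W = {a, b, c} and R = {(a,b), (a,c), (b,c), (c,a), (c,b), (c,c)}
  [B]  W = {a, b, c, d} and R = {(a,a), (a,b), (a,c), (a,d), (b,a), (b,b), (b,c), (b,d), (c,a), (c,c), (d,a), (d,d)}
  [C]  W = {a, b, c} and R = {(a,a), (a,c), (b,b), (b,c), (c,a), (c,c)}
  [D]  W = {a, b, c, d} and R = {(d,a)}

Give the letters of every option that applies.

The schema ◇□q → q is the dual of axiom B; it is valid on a frame iff R is symmetric.
(A) R is not symmetric (a R b but not b R a), so the schema fails here.
(B) R is not symmetric (b R c but not c R b), so the schema fails here.
(C) R is not symmetric (b R c but not c R b), so the schema fails here.
(D) R is not symmetric (d R a but not a R d), so the schema fails here.

A, B, C, D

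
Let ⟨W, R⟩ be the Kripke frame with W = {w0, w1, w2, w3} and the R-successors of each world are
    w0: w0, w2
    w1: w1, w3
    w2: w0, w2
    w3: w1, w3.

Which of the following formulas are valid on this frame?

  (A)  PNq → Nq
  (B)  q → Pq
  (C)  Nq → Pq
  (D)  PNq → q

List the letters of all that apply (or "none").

R is reflexive: each world relates to itself.
R is symmetric: every R-edge is matched by its reverse.
R is euclidean: any two R-successors of the same world are R-related.
R is serial: every world has an R-successor.
(A) PNq → Nq is the dual of axiom 5; it is valid on a frame exactly when R is euclidean. R is euclidean, so valid.
(B) q → Pq (the dual of axiom T) characterises the reflexive frames. R is reflexive — valid.
(C) Nq → Pq (axiom D) characterises the serial frames. R is serial — valid.
(D) PNq → q is the dual of axiom B; it is valid on a frame exactly when R is symmetric. R is symmetric, so valid.

A, B, C, D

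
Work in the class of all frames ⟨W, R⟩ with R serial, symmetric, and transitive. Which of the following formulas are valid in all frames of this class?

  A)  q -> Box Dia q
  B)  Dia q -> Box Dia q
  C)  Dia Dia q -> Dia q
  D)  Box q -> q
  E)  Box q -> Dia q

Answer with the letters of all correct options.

A serial symmetric transitive relation is reflexive (take any v with uRv; symmetry gives vRu and transitivity gives uRu), hence an equivalence relation.
(A) axiom B: valid iff R is symmetric. Every such R is symmetric — valid.
(B) axiom 5: valid iff R is euclidean. Every such R is euclidean — valid.
(C) Dia Dia q -> Dia q (the dual of axiom 4) characterises the transitive frames. Every such R is transitive — valid.
(D) Box q -> q (axiom T) characterises the reflexive frames. Every such R is reflexive — valid.
(E) Box q -> Dia q (axiom D) characterises the serial frames. Every such R is serial — valid.

A, B, C, D, E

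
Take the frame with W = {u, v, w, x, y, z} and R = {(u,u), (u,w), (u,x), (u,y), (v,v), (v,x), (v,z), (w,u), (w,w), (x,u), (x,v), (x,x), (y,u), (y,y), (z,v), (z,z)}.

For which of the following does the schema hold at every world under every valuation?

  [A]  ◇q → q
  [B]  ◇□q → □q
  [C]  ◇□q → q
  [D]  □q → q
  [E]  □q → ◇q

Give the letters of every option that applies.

C, D, E

R is reflexive: each world relates to itself.
R is symmetric: every R-edge is matched by its reverse.
R is not euclidean: u R w and u R x but not w R x.
R is serial: every world has an R-successor.
R is not a subset of the identity: u R w with u ≠ w.
(A) ◇q → q is valid only on frames where every R-edge is a self-loop. Here R ⊄ identity — not valid.
(B) ◇□q → □q (the dual of axiom 5) characterises the euclidean frames. R is not euclidean — not valid.
(C) the dual of axiom B: valid iff R is symmetric. R is symmetric — valid.
(D) axiom T: valid iff R is reflexive. R is reflexive — valid.
(E) □q → ◇q (axiom D) characterises the serial frames. R is serial — valid.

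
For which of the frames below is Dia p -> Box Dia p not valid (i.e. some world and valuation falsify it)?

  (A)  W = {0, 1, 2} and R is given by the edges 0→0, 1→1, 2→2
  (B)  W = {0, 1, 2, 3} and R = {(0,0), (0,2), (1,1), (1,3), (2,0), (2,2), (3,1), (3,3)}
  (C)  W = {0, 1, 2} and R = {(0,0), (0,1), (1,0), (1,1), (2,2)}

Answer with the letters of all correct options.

The schema Dia p -> Box Dia p is axiom 5; it is valid on a frame iff R is euclidean.
(A) R is euclidean (any two R-successors of the same world are R-related), so the schema is valid here.
(B) R is euclidean (any two R-successors of the same world are R-related), so the schema is valid here.
(C) R is euclidean (any two R-successors of the same world are R-related), so the schema is valid here.

none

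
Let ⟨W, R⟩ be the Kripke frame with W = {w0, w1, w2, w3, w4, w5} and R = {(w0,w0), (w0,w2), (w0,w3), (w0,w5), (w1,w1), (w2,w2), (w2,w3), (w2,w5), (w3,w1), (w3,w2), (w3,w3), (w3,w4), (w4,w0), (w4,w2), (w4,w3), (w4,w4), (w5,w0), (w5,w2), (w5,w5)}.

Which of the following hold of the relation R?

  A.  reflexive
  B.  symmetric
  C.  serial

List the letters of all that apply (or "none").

A, C

(A) reflexive: each world relates to itself.
(B) not symmetric: w0 R w2 but not w2 R w0.
(C) serial: every world has an R-successor.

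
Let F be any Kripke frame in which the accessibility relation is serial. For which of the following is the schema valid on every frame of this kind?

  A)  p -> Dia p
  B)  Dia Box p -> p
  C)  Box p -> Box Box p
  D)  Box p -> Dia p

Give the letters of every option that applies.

(A) p -> Dia p is the dual of axiom T, which corresponds to reflexivity. Such an R need not be reflexive — not valid.
(B) Dia Box p -> p is the dual of axiom B, which corresponds to symmetry. Such an R need not be symmetric — not valid.
(C) Box p -> Box Box p is axiom 4; it is valid on a frame exactly when R is transitive. Such an R need not be transitive, so not valid.
(D) Box p -> Dia p is axiom D; it is valid on a frame exactly when R is serial. Every such R is serial, so valid.

D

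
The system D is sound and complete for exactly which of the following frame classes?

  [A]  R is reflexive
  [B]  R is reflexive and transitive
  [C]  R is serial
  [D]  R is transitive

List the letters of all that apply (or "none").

(A) this class determines T (= KT), not D.
(B) this class determines S4, not D.
(C) D is sound and complete for exactly this class.
(D) this class determines K4, not D.

C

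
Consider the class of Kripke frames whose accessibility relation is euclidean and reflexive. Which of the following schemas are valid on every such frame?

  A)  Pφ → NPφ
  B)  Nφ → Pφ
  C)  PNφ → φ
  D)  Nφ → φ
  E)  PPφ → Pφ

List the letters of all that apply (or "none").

A, B, C, D, E

A reflexive euclidean relation is also symmetric (from wRw and wRv the euclidean condition gives vRw) and hence transitive; it is an equivalence relation.
(A) Pφ → NPφ is axiom 5, which corresponds to the euclidean property. Every such R is euclidean — valid.
(B) Nφ → Pφ is axiom D, which corresponds to seriality. Every such R is serial — valid.
(C) PNφ → φ (the dual of axiom B) characterises the symmetric frames. Every such R is symmetric — valid.
(D) axiom T: valid iff R is reflexive. Every such R is reflexive — valid.
(E) the dual of axiom 4: valid iff R is transitive. Every such R is transitive — valid.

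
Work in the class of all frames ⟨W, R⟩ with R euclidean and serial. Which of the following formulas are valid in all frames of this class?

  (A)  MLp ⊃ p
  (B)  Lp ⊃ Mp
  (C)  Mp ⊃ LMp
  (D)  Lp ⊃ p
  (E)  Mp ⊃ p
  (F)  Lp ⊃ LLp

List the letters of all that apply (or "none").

B, C

(A) MLp ⊃ p is the dual of axiom B, which corresponds to symmetry. Such an R need not be symmetric — not valid.
(B) axiom D: valid iff R is serial. Every such R is serial — valid.
(C) Mp ⊃ LMp (axiom 5) characterises the euclidean frames. Every such R is euclidean — valid.
(D) Lp ⊃ p is axiom T, which corresponds to reflexivity. Such an R need not be reflexive — not valid.
(E) Mp ⊃ p is the converse of T; it holds exactly when R ⊆ identity. Such an R need not be a subset of the identity — not valid.
(F) Lp ⊃ LLp (axiom 4) characterises the transitive frames. Such an R need not be transitive — not valid.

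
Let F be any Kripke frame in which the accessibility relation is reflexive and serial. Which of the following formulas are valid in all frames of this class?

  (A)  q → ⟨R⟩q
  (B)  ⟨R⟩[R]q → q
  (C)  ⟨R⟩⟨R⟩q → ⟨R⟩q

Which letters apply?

A

(A) q → ⟨R⟩q is the dual of axiom T, which corresponds to reflexivity. Every such R is reflexive — valid.
(B) ⟨R⟩[R]q → q is the dual of axiom B, which corresponds to symmetry. Such an R need not be symmetric — not valid.
(C) ⟨R⟩⟨R⟩q → ⟨R⟩q (the dual of axiom 4) characterises the transitive frames. Such an R need not be transitive — not valid.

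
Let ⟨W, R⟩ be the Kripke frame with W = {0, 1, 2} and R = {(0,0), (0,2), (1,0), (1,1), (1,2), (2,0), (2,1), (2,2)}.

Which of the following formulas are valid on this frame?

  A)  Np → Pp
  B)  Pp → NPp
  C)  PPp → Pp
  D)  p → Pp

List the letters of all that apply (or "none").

A, D

R is reflexive: each world relates to itself.
R is not transitive: 0 R 2 and 2 R 1 but not 0 R 1.
R is not euclidean: 1 R 0 and 1 R 1 but not 0 R 1.
R is serial: every world has an R-successor.
(A) Np → Pp is axiom D, which corresponds to seriality. R is serial — valid.
(B) Pp → NPp is axiom 5; it is valid on a frame exactly when R is euclidean. R is not euclidean, so not valid.
(C) PPp → Pp is the dual of axiom 4, which corresponds to transitivity. R is not transitive — not valid.
(D) p → Pp (the dual of axiom T) characterises the reflexive frames. R is reflexive — valid.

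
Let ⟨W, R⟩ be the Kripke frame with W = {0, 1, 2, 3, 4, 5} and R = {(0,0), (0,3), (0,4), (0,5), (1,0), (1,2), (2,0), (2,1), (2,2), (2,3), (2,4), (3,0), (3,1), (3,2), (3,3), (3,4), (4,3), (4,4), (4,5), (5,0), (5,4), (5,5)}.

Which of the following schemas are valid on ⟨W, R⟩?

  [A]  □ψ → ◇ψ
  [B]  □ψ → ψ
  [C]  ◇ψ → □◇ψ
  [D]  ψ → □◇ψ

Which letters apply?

A

R is not reflexive: not 1 R 1.
R is not symmetric: 0 R 4 but not 4 R 0.
R is not euclidean: 0 R 3 and 0 R 5 but not 3 R 5.
R is serial: every world has an R-successor.
(A) □ψ → ◇ψ (axiom D) characterises the serial frames. R is serial — valid.
(B) □ψ → ψ is axiom T, which corresponds to reflexivity. R is not reflexive — not valid.
(C) ◇ψ → □◇ψ is axiom 5, which corresponds to the euclidean property. R is not euclidean — not valid.
(D) ψ → □◇ψ is axiom B, which corresponds to symmetry. R is not symmetric — not valid.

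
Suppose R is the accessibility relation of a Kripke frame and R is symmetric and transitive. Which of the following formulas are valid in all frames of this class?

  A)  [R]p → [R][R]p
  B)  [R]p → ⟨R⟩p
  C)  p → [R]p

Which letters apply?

A symmetric transitive relation is euclidean (uRv and uRw give vRu by symmetry, then vRw by transitivity).
(A) axiom 4: valid iff R is transitive. Every such R is transitive — valid.
(B) axiom D: valid iff R is serial. Such an R need not be serial — not valid.
(C) p → [R]p (equivalent to ◇p→p) corresponds to R being a subset of the identity. Such an R need not be a subset of the identity, so not valid.

A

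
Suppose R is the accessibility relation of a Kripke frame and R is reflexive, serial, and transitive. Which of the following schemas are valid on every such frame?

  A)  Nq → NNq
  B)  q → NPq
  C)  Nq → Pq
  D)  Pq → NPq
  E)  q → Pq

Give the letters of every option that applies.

A, C, E

(A) Nq → NNq is axiom 4; it is valid on a frame exactly when R is transitive. Every such R is transitive, so valid.
(B) q → NPq is axiom B, which corresponds to symmetry. Such an R need not be symmetric — not valid.
(C) Nq → Pq is axiom D, which corresponds to seriality. Every such R is serial — valid.
(D) axiom 5: valid iff R is euclidean. Such an R need not be euclidean — not valid.
(E) q → Pq is the dual of axiom T, which corresponds to reflexivity. Every such R is reflexive — valid.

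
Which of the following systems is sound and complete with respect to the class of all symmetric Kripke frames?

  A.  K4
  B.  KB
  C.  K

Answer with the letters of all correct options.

(A) K4 is determined by the class of transitive frames.
(B) KB is determined by exactly this class.
(C) K is determined by the class of arbitrary frames.

B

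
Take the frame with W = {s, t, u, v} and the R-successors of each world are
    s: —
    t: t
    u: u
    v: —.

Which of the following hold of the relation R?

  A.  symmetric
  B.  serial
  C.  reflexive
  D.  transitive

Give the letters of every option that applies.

(A) symmetric: every R-edge is matched by its reverse.
(B) not serial: s has no R-successor.
(C) not reflexive: not s R s.
(D) transitive: R is closed under composition.

A, D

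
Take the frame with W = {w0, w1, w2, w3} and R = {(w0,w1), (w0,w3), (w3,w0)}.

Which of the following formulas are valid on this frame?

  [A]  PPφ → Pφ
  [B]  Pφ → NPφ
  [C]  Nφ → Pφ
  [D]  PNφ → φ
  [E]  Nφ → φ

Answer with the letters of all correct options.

none

R is not reflexive: not w0 R w0.
R is not symmetric: w0 R w1 but not w1 R w0.
R is not transitive: w0 R w3 and w3 R w0 but not w0 R w0.
R is not euclidean: w0 R w1 and w0 R w3 but not w1 R w3.
R is not serial: w1 has no R-successor.
(A) the dual of axiom 4: valid iff R is transitive. R is not transitive — not valid.
(B) axiom 5: valid iff R is euclidean. R is not euclidean — not valid.
(C) Nφ → Pφ is axiom D; it is valid on a frame exactly when R is serial. R is not serial, so not valid.
(D) the dual of axiom B: valid iff R is symmetric. R is not symmetric — not valid.
(E) Nφ → φ is axiom T; it is valid on a frame exactly when R is reflexive. R is not reflexive, so not valid.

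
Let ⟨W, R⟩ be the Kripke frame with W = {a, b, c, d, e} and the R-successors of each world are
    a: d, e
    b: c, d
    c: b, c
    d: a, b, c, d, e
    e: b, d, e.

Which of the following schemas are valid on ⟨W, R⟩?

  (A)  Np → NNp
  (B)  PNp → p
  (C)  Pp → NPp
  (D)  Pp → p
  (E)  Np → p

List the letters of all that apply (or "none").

R is not reflexive: not a R a.
R is not symmetric: a R e but not e R a.
R is not transitive: a R d and d R a but not a R a.
R is not euclidean: b R c and b R d but not c R d.
R is not a subset of the identity: a R d with a ≠ d.
(A) Np → NNp (axiom 4) characterises the transitive frames. R is not transitive — not valid.
(B) PNp → p (the dual of axiom B) characterises the symmetric frames. R is not symmetric — not valid.
(C) Pp → NPp (axiom 5) characterises the euclidean frames. R is not euclidean — not valid.
(D) Pp → p is valid only on frames where every R-edge is a self-loop. Here R ⊄ identity — not valid.
(E) Np → p (axiom T) characterises the reflexive frames. R is not reflexive — not valid.

none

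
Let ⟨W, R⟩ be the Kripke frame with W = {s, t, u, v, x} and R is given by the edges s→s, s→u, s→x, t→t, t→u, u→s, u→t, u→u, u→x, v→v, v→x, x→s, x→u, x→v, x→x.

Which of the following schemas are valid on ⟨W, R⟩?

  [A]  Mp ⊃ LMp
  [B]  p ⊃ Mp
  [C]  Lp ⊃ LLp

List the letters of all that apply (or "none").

R is reflexive: each world relates to itself.
R is not transitive: s R u and u R t but not s R t.
R is not euclidean: u R s and u R t but not s R t.
(A) Mp ⊃ LMp (axiom 5) characterises the euclidean frames. R is not euclidean — not valid.
(B) p ⊃ Mp (the dual of axiom T) characterises the reflexive frames. R is reflexive — valid.
(C) axiom 4: valid iff R is transitive. R is not transitive — not valid.

B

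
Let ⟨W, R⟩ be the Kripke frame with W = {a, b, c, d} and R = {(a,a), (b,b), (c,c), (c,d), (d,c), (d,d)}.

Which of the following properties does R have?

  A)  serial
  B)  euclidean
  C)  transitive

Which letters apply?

(A) serial: every world has an R-successor.
(B) euclidean: any two R-successors of the same world are R-related.
(C) transitive: R is closed under composition.

A, B, C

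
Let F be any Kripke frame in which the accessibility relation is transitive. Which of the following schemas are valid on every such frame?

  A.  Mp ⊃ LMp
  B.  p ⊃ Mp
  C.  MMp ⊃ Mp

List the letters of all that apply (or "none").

(A) Mp ⊃ LMp (axiom 5) characterises the euclidean frames. Such an R need not be euclidean — not valid.
(B) the dual of axiom T: valid iff R is reflexive. Such an R need not be reflexive — not valid.
(C) MMp ⊃ Mp is the dual of axiom 4, which corresponds to transitivity. Every such R is transitive — valid.

C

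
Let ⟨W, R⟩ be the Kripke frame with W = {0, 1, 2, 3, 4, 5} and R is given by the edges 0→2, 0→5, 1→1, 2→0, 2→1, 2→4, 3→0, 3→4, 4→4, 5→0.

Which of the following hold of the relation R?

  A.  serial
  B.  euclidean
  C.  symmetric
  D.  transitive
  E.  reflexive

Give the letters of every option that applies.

(A) serial: every world has an R-successor.
(B) not euclidean: 0 R 2 and 0 R 5 but not 2 R 5.
(C) not symmetric: 2 R 1 but not 1 R 2.
(D) not transitive: 0 R 2 and 2 R 0 but not 0 R 0.
(E) not reflexive: not 0 R 0.

A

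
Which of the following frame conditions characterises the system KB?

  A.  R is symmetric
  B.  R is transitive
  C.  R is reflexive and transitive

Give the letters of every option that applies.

(A) KB is sound and complete for exactly this class.
(B) this class determines K4, not KB.
(C) this class determines S4, not KB.

A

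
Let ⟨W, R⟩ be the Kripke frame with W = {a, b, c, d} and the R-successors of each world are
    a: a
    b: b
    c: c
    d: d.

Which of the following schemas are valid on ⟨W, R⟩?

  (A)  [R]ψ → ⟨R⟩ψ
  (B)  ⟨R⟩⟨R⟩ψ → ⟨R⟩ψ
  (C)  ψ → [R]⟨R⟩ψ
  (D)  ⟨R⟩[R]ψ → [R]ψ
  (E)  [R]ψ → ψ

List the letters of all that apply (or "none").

A, B, C, D, E

R is reflexive: each world relates to itself.
R is symmetric: every R-edge is matched by its reverse.
R is transitive: R is closed under composition.
R is euclidean: any two R-successors of the same world are R-related.
R is serial: every world has an R-successor.
(A) axiom D: valid iff R is serial. R is serial — valid.
(B) the dual of axiom 4: valid iff R is transitive. R is transitive — valid.
(C) ψ → [R]⟨R⟩ψ is axiom B, which corresponds to symmetry. R is symmetric — valid.
(D) ⟨R⟩[R]ψ → [R]ψ is the dual of axiom 5, which corresponds to the euclidean property. R is euclidean — valid.
(E) [R]ψ → ψ is axiom T; it is valid on a frame exactly when R is reflexive. R is reflexive, so valid.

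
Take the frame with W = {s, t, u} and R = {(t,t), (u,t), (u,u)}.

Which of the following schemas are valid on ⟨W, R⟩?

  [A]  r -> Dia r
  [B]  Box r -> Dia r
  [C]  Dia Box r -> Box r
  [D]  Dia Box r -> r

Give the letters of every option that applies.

R is not reflexive: not s R s.
R is not symmetric: u R t but not t R u.
R is not euclidean: u R t and u R u but not t R u.
R is not serial: s has no R-successor.
(A) r -> Dia r (the dual of axiom T) characterises the reflexive frames. R is not reflexive — not valid.
(B) Box r -> Dia r is axiom D, which corresponds to seriality. R is not serial — not valid.
(C) Dia Box r -> Box r (the dual of axiom 5) characterises the euclidean frames. R is not euclidean — not valid.
(D) Dia Box r -> r is the dual of axiom B; it is valid on a frame exactly when R is symmetric. R is not symmetric, so not valid.

none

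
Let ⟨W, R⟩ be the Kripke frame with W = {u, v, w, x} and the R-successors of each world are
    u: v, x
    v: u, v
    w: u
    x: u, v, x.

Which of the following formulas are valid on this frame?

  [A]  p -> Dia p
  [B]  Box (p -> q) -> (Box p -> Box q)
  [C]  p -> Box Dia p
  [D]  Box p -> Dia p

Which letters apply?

B, D

R is not reflexive: not u R u.
R is not symmetric: w R u but not u R w.
R is serial: every world has an R-successor.
(A) p -> Dia p (the dual of axiom T) characterises the reflexive frames. R is not reflexive — not valid.
(B) Box (p -> q) -> (Box p -> Box q) is the K axiom; it holds on all frames — valid.
(C) axiom B: valid iff R is symmetric. R is not symmetric — not valid.
(D) Box p -> Dia p is axiom D, which corresponds to seriality. R is serial — valid.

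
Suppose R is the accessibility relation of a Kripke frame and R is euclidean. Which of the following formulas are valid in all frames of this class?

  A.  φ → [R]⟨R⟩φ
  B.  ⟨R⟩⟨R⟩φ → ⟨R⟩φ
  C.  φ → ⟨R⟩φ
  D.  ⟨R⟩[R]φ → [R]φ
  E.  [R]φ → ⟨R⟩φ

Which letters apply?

(A) φ → [R]⟨R⟩φ (axiom B) characterises the symmetric frames. Such an R need not be symmetric — not valid.
(B) ⟨R⟩⟨R⟩φ → ⟨R⟩φ is the dual of axiom 4, which corresponds to transitivity. Such an R need not be transitive — not valid.
(C) the dual of axiom T: valid iff R is reflexive. Such an R need not be reflexive — not valid.
(D) the dual of axiom 5: valid iff R is euclidean. Every such R is euclidean — valid.
(E) [R]φ → ⟨R⟩φ is axiom D; it is valid on a frame exactly when R is serial. Such an R need not be serial, so not valid.

D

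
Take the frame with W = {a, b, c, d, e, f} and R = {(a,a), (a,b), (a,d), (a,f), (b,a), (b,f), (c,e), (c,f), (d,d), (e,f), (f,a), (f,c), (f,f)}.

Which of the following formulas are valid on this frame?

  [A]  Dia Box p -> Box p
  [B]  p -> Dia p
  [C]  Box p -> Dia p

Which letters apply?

C

R is not reflexive: not b R b.
R is not euclidean: a R b and a R d but not b R d.
R is serial: every world has an R-successor.
(A) the dual of axiom 5: valid iff R is euclidean. R is not euclidean — not valid.
(B) the dual of axiom T: valid iff R is reflexive. R is not reflexive — not valid.
(C) Box p -> Dia p is axiom D, which corresponds to seriality. R is serial — valid.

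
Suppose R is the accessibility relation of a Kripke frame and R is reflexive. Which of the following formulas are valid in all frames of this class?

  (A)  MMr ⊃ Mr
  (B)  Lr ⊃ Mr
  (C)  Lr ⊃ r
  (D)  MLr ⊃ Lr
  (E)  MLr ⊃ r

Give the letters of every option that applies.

B, C

A reflexive relation is serial.
(A) the dual of axiom 4: valid iff R is transitive. Such an R need not be transitive — not valid.
(B) Lr ⊃ Mr is axiom D; it is valid on a frame exactly when R is serial. Every such R is serial, so valid.
(C) Lr ⊃ r (axiom T) characterises the reflexive frames. Every such R is reflexive — valid.
(D) MLr ⊃ Lr is the dual of axiom 5, which corresponds to the euclidean property. Such an R need not be euclidean — not valid.
(E) the dual of axiom B: valid iff R is symmetric. Such an R need not be symmetric — not valid.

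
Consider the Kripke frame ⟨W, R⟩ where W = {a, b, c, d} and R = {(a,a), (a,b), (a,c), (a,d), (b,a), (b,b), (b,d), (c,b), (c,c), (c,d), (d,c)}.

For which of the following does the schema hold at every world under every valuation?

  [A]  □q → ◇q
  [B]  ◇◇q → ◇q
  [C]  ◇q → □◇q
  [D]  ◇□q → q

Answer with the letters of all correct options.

R is not symmetric: a R c but not c R a.
R is not transitive: b R a and a R c but not b R c.
R is not euclidean: a R b and a R c but not b R c.
R is serial: every world has an R-successor.
(A) □q → ◇q is axiom D; it is valid on a frame exactly when R is serial. R is serial, so valid.
(B) ◇◇q → ◇q (the dual of axiom 4) characterises the transitive frames. R is not transitive — not valid.
(C) ◇q → □◇q (axiom 5) characterises the euclidean frames. R is not euclidean — not valid.
(D) ◇□q → q (the dual of axiom B) characterises the symmetric frames. R is not symmetric — not valid.

A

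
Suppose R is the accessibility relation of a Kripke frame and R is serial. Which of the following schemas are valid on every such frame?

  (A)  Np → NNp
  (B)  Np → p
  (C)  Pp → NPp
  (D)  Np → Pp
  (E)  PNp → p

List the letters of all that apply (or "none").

(A) Np → NNp (axiom 4) characterises the transitive frames. Such an R need not be transitive — not valid.
(B) Np → p is axiom T, which corresponds to reflexivity. Such an R need not be reflexive — not valid.
(C) Pp → NPp is axiom 5, which corresponds to the euclidean property. Such an R need not be euclidean — not valid.
(D) Np → Pp is axiom D; it is valid on a frame exactly when R is serial. Every such R is serial, so valid.
(E) PNp → p (the dual of axiom B) characterises the symmetric frames. Such an R need not be symmetric — not valid.

D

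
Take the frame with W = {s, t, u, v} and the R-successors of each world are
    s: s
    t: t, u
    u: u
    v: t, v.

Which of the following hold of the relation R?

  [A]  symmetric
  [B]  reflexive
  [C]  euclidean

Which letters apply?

B

(A) not symmetric: t R u but not u R t.
(B) reflexive: each world relates to itself.
(C) not euclidean: t R u and t R t but not u R t.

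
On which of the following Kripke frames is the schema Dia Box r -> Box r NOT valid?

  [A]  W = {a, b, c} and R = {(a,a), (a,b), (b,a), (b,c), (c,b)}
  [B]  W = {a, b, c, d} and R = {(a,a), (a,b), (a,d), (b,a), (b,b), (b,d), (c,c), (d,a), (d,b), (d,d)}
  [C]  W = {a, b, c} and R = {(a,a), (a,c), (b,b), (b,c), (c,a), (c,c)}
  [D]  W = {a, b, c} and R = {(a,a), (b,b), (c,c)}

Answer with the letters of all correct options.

A, C

The schema Dia Box r -> Box r is the dual of axiom 5; it is valid on a frame iff R is euclidean.
(A) R is not euclidean (b R a and b R c but not a R c), so the schema fails here.
(B) R is euclidean (any two R-successors of the same world are R-related), so the schema is valid here.
(C) R is not euclidean (b R c and b R b but not c R b), so the schema fails here.
(D) R is euclidean (any two R-successors of the same world are R-related), so the schema is valid here.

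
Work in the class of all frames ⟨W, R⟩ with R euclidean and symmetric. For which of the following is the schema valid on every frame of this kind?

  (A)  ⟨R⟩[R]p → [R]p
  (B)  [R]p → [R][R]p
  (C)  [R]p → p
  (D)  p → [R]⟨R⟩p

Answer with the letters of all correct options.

A, B, D

A symmetric euclidean relation is transitive (uRv and vRw give vRu by symmetry, then uRw by the euclidean condition, applied at v).
(A) the dual of axiom 5: valid iff R is euclidean. Every such R is euclidean — valid.
(B) [R]p → [R][R]p (axiom 4) characterises the transitive frames. Every such R is transitive — valid.
(C) [R]p → p (axiom T) characterises the reflexive frames. Such an R need not be reflexive — not valid.
(D) p → [R]⟨R⟩p (axiom B) characterises the symmetric frames. Every such R is symmetric — valid.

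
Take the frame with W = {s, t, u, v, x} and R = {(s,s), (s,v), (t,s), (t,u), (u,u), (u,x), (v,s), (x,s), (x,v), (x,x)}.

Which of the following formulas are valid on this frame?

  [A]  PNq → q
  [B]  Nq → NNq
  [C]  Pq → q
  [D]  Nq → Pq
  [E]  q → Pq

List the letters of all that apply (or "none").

D

R is not reflexive: not t R t.
R is not symmetric: t R s but not s R t.
R is not transitive: t R s and s R v but not t R v.
R is serial: every world has an R-successor.
R is not a subset of the identity: s R v with s ≠ v.
(A) PNq → q is the dual of axiom B, which corresponds to symmetry. R is not symmetric — not valid.
(B) Nq → NNq is axiom 4; it is valid on a frame exactly when R is transitive. R is not transitive, so not valid.
(C) Pq → q (the converse of T) corresponds to R being a subset of the identity. Here R ⊄ identity, so not valid.
(D) axiom D: valid iff R is serial. R is serial — valid.
(E) the dual of axiom T: valid iff R is reflexive. R is not reflexive — not valid.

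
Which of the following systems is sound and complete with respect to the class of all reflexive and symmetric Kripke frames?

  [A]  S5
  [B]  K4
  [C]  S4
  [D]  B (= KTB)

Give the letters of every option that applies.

(A) S5 is determined by the class of reflexive, symmetric, and transitive frames.
(B) K4 is determined by the class of transitive frames.
(C) S4 is determined by the class of reflexive and transitive frames.
(D) B (= KTB) is determined by exactly this class.

D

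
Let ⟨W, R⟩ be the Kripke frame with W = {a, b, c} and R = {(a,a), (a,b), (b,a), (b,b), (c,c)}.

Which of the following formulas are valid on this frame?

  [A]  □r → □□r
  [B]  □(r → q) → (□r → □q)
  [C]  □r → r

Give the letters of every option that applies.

R is reflexive: each world relates to itself.
R is transitive: R is closed under composition.
(A) □r → □□r (axiom 4) characterises the transitive frames. R is transitive — valid.
(B) □(r → q) → (□r → □q) is axiom K, valid on every Kripke frame — valid.
(C) □r → r is axiom T; it is valid on a frame exactly when R is reflexive. R is reflexive, so valid.

A, B, C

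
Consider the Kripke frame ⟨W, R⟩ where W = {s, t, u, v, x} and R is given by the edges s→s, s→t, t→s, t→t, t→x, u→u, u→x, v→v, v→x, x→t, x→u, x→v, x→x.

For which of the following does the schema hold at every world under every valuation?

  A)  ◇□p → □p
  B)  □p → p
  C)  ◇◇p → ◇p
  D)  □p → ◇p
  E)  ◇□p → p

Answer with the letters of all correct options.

B, D, E

R is reflexive: each world relates to itself.
R is symmetric: every R-edge is matched by its reverse.
R is not transitive: s R t and t R x but not s R x.
R is not euclidean: t R s and t R x but not s R x.
R is serial: every world has an R-successor.
(A) ◇□p → □p (the dual of axiom 5) characterises the euclidean frames. R is not euclidean — not valid.
(B) □p → p is axiom T, which corresponds to reflexivity. R is reflexive — valid.
(C) the dual of axiom 4: valid iff R is transitive. R is not transitive — not valid.
(D) □p → ◇p (axiom D) characterises the serial frames. R is serial — valid.
(E) the dual of axiom B: valid iff R is symmetric. R is symmetric — valid.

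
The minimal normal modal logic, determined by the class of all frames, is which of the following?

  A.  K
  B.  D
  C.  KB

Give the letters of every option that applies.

A

(A) K is determined by exactly this class.
(B) D is determined by the class of serial frames.
(C) KB is determined by the class of symmetric frames.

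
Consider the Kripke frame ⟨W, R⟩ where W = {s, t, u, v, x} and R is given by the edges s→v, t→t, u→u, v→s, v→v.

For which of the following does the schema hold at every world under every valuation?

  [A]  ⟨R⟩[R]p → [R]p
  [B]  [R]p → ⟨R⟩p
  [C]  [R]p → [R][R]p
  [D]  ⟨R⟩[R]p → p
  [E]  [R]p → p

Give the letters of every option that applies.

R is not reflexive: not s R s.
R is symmetric: every R-edge is matched by its reverse.
R is not transitive: s R v and v R s but not s R s.
R is not euclidean: v R s and v R s but not s R s.
R is not serial: x has no R-successor.
(A) ⟨R⟩[R]p → [R]p is the dual of axiom 5; it is valid on a frame exactly when R is euclidean. R is not euclidean, so not valid.
(B) [R]p → ⟨R⟩p (axiom D) characterises the serial frames. R is not serial — not valid.
(C) axiom 4: valid iff R is transitive. R is not transitive — not valid.
(D) ⟨R⟩[R]p → p (the dual of axiom B) characterises the symmetric frames. R is symmetric — valid.
(E) axiom T: valid iff R is reflexive. R is not reflexive — not valid.

D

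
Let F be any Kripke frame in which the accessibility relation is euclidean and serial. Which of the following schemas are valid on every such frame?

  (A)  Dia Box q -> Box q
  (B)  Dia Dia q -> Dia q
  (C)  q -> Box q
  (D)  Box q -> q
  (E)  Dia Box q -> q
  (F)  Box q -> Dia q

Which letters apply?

(A) Dia Box q -> Box q is the dual of axiom 5, which corresponds to the euclidean property. Every such R is euclidean — valid.
(B) Dia Dia q -> Dia q is the dual of axiom 4; it is valid on a frame exactly when R is transitive. Such an R need not be transitive, so not valid.
(C) q -> Box q is equivalent to ◇p→p; it holds exactly when R ⊆ identity. Such an R need not be a subset of the identity — not valid.
(D) Box q -> q is axiom T, which corresponds to reflexivity. Such an R need not be reflexive — not valid.
(E) Dia Box q -> q is the dual of axiom B, which corresponds to symmetry. Such an R need not be symmetric — not valid.
(F) Box q -> Dia q is axiom D; it is valid on a frame exactly when R is serial. Every such R is serial, so valid.

A, F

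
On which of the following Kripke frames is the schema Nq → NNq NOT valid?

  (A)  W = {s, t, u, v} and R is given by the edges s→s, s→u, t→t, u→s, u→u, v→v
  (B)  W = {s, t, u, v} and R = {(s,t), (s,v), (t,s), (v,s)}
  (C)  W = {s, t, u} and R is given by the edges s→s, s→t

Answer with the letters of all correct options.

The schema Nq → NNq is axiom 4; it is valid on a frame iff R is transitive.
(A) R is transitive (R is closed under composition), so the schema is valid here.
(B) R is not transitive (s R t and t R s but not s R s), so the schema fails here.
(C) R is transitive (R is closed under composition), so the schema is valid here.

B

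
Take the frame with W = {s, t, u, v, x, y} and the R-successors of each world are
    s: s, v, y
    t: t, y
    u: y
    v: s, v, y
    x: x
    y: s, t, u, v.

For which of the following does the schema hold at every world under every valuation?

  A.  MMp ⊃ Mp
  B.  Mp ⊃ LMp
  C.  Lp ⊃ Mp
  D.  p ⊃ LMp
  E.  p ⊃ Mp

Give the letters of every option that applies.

R is not reflexive: not u R u.
R is symmetric: every R-edge is matched by its reverse.
R is not transitive: s R y and y R t but not s R t.
R is not euclidean: y R s and y R t but not s R t.
R is serial: every world has an R-successor.
(A) the dual of axiom 4: valid iff R is transitive. R is not transitive — not valid.
(B) axiom 5: valid iff R is euclidean. R is not euclidean — not valid.
(C) Lp ⊃ Mp (axiom D) characterises the serial frames. R is serial — valid.
(D) axiom B: valid iff R is symmetric. R is symmetric — valid.
(E) p ⊃ Mp is the dual of axiom T; it is valid on a frame exactly when R is reflexive. R is not reflexive, so not valid.

C, D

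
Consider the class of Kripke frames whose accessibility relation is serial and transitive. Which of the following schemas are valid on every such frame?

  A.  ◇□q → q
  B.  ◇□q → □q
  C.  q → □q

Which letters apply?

(A) ◇□q → q is the dual of axiom B; it is valid on a frame exactly when R is symmetric. Such an R need not be symmetric, so not valid.
(B) ◇□q → □q is the dual of axiom 5; it is valid on a frame exactly when R is euclidean. Such an R need not be euclidean, so not valid.
(C) q → □q is valid only on frames where every R-edge is a self-loop. Such an R need not be a subset of the identity — not valid.

none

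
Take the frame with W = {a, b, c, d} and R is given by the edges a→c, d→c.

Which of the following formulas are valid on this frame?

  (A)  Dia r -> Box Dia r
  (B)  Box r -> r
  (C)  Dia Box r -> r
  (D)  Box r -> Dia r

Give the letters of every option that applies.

R is not reflexive: not a R a.
R is not symmetric: a R c but not c R a.
R is not euclidean: a R c and a R c but not c R c.
R is not serial: b has no R-successor.
(A) axiom 5: valid iff R is euclidean. R is not euclidean — not valid.
(B) Box r -> r (axiom T) characterises the reflexive frames. R is not reflexive — not valid.
(C) Dia Box r -> r (the dual of axiom B) characterises the symmetric frames. R is not symmetric — not valid.
(D) axiom D: valid iff R is serial. R is not serial — not valid.

none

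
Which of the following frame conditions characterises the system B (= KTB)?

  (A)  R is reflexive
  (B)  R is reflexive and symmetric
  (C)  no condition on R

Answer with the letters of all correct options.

B

(A) this class determines T (= KT), not B (= KTB).
(B) B (= KTB) is sound and complete for exactly this class.
(C) this class determines K, not B (= KTB).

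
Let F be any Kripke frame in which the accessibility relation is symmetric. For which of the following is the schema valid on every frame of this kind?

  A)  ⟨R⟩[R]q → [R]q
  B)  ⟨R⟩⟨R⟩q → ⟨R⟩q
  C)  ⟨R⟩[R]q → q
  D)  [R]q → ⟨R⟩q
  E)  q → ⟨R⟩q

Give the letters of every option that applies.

(A) the dual of axiom 5: valid iff R is euclidean. Such an R need not be euclidean — not valid.
(B) ⟨R⟩⟨R⟩q → ⟨R⟩q is the dual of axiom 4, which corresponds to transitivity. Such an R need not be transitive — not valid.
(C) ⟨R⟩[R]q → q (the dual of axiom B) characterises the symmetric frames. Every such R is symmetric — valid.
(D) [R]q → ⟨R⟩q is axiom D, which corresponds to seriality. Such an R need not be serial — not valid.
(E) q → ⟨R⟩q (the dual of axiom T) characterises the reflexive frames. Such an R need not be reflexive — not valid.

C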